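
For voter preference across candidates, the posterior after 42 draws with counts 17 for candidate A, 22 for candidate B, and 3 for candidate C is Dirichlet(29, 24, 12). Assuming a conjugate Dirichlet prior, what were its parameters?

For a Dirichlet(α) prior with multinomial counts c, the posterior is Dirichlet(α + c) componentwise.
Subtract each count from the matching posterior parameter: 29−17=12, 24−22=2, 12−3=9.

Dirichlet(12, 2, 9)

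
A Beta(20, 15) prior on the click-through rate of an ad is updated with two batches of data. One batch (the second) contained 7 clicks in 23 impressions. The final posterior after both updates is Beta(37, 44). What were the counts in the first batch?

Sequential conjugate updates are equivalent to a single update on the pooled data, so total successes = posterior α − prior α and total failures = posterior β − prior β.
Total across both batches: 37−20=17 clicks, 44−15=29 non-clicks.
Subtract the second batch: 17−7=10 clicks and 29−16=13 non-clicks.

10 clicks and 13 non-clicks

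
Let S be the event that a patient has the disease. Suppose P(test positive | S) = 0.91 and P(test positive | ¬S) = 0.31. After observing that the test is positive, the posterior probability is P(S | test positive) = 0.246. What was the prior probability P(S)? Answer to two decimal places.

Bayes' rule in odds form gives O(S|E) = O(S)·[P(E|S)/P(E|¬S)], hence O(S) = O(S|E)/LR.
Posterior odds = 0.246/(1−0.246) = 0.3263. LR = 0.91/0.31 = 2.9355.
Prior odds = 0.3263/2.9355 = 0.1112, so P(S) = 0.1112/(1+0.1112) ≈ 0.10.

P(S) = 0.10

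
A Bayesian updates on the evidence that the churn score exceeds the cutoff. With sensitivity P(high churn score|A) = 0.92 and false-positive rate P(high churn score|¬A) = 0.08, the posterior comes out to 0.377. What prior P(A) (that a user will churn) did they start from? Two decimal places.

P(A) = 0.05

Bayes' rule in odds form gives O(A|E) = O(A)·[P(E|A)/P(E|¬A)], hence O(A) = O(A|E)/LR.
Posterior odds = 0.377/(1−0.377) = 0.6051. LR = 0.92/0.08 = 11.5000.
Prior odds = 0.6051/11.5000 = 0.0526, so P(A) = 0.0526/(1+0.0526) ≈ 0.05.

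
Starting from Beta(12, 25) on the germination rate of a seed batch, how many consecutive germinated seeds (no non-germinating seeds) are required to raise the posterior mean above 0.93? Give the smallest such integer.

k = 321

After k germinated seeds and 0 non-germinating seeds the posterior is Beta(12+k, 25), with mean (12+k)/(12+25+k).
Set (12+k)/(37+k) > 0.93 and solve: k > (0.93·37 − 12)/(1 − 0.93) = 320.143.
The smallest integer exceeding 320.143 is 321, and checking k=321: (333)/(358) = 0.9302 > 0.93.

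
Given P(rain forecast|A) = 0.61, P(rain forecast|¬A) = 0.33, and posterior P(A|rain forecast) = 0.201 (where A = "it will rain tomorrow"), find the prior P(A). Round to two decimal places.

Bayes' rule in odds form gives O(A|E) = O(A)·[P(E|A)/P(E|¬A)], hence O(A) = O(A|E)/LR.
Posterior odds = 0.201/(1−0.201) = 0.2516. LR = 0.61/0.33 = 1.8485.
Prior odds = 0.2516/1.8485 = 0.1361, so P(A) = 0.1361/(1+0.1361) ≈ 0.12.

P(A) = 0.12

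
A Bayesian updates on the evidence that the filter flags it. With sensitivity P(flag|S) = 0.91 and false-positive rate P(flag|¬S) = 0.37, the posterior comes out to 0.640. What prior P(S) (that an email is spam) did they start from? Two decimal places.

In odds form, posterior odds = prior odds × likelihood ratio, so prior odds = posterior odds ÷ LR.
Posterior odds = 0.640/(1−0.640) = 1.7778. LR = 0.91/0.37 = 2.4595.
Prior odds = 1.7778/2.4595 = 0.7228, so P(S) = 0.7228/(1+0.7228) ≈ 0.42.

P(S) = 0.42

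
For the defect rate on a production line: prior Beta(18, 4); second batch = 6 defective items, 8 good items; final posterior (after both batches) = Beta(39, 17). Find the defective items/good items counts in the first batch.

15 defective items and 5 good items

Because Beta–binomial updating is additive in the counts, the combined data contributed (α_post−α_prior, β_post−β_prior) successes and failures.
Total across both batches: 39−18=21 defective items, 17−4=13 good items.
Subtract the second batch: 21−6=15 defective items and 13−8=5 good items.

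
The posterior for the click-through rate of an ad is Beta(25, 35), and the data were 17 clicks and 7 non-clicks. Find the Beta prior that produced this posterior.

A Beta(α, β) prior with s successes and f failures in binomial data gives a Beta(α+s, β+f) posterior.
So α = 25 − 17 = 8 and β = 35 − 7 = 28.

Beta(8, 28)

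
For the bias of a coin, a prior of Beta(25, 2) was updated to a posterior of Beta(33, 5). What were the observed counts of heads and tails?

Beta is conjugate to the binomial likelihood: posterior = Beta(α+s, β+f).
So s = 33 − 25 = 8 and f = 5 − 2 = 3.

8 heads and 3 tails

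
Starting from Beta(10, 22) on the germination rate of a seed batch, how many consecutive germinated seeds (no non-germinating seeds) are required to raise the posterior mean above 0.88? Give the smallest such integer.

After k germinated seeds and 0 non-germinating seeds the posterior is Beta(10+k, 22), with mean (10+k)/(10+22+k).
Set (10+k)/(32+k) > 0.88 and solve: k > (0.88·32 − 10)/(1 − 0.88) = 151.333.
The smallest integer exceeding 151.333 is 152, and checking k=152: (162)/(184) = 0.8804 > 0.88.

k = 152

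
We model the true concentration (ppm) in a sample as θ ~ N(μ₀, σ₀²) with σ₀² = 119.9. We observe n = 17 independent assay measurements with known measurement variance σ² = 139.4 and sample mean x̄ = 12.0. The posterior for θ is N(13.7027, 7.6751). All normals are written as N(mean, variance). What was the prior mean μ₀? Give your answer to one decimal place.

The posterior mean is a precision-weighted average: μ_n = (τ₀μ₀ + τ_data·x̄)/(τ₀+τ_data), with τ₀=1/σ₀² and τ_data=n/σ².
Here τ₀ = 1/119.9 = 0.008340 and τ_data = 17/139.4 = 0.121951, so τ_n = 0.130291.
Rearranging for μ₀: μ₀ = (μ_n·τ_n − τ_data·x̄)/τ₀ = (13.7027·0.130291 − 0.121951·12.0) / 0.008340 = 0.321926/0.008340 ≈ 38.6.

μ₀ = 38.6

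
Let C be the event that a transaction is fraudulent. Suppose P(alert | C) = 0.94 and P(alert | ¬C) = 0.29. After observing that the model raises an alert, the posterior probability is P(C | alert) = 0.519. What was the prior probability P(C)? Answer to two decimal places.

P(C) = 0.25

Bayes' rule in odds form gives O(C|E) = O(C)·[P(E|C)/P(E|¬C)], hence O(C) = O(C|E)/LR.
Posterior odds = 0.519/(1−0.519) = 1.0790. LR = 0.94/0.29 = 3.2414.
Prior odds = 1.0790/3.2414 = 0.3329, so P(C) = 0.3329/(1+0.3329) ≈ 0.25.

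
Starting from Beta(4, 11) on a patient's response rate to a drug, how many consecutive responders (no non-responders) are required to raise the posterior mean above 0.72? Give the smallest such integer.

k = 25

After k responders and 0 non-responders the posterior is Beta(4+k, 11), with mean (4+k)/(4+11+k).
Set (4+k)/(15+k) > 0.72 and solve: k > (0.72·15 − 4)/(1 − 0.72) = 24.286.
The smallest integer exceeding 24.286 is 25.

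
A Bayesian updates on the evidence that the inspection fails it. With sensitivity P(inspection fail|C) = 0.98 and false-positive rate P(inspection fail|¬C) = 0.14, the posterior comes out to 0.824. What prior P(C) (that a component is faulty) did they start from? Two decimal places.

In odds form, posterior odds = prior odds × likelihood ratio, so prior odds = posterior odds ÷ LR.
Posterior odds = 0.824/(1−0.824) = 4.6818. LR = 0.98/0.14 = 7.0000.
Prior odds = 4.6818/7.0000 = 0.6688, so P(C) = 0.6688/(1+0.6688) ≈ 0.40.

P(C) = 0.40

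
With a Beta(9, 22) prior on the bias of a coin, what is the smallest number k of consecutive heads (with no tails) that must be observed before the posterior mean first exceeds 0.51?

k = 14

After k heads and 0 tails the posterior is Beta(9+k, 22), with mean (9+k)/(9+22+k).
Set (9+k)/(31+k) > 0.51 and solve: k > (0.51·31 − 9)/(1 − 0.51) = 13.898.
The smallest integer exceeding 13.898 is 14, and checking k=14: (23)/(45) = 0.5111 > 0.51.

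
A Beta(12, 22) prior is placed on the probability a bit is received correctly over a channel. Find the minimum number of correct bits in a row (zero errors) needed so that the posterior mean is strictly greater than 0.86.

k = 124

After k correct bits and 0 errors the posterior is Beta(12+k, 22), with mean (12+k)/(12+22+k).
Set (12+k)/(34+k) > 0.86 and solve: k > (0.86·34 − 12)/(1 − 0.86) = 123.143.
The smallest integer exceeding 123.143 is 124.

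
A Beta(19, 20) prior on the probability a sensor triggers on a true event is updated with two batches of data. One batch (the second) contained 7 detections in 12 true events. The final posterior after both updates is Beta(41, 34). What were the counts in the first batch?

15 detections and 9 misses

Sequential conjugate updates are equivalent to a single update on the pooled data, so total successes = posterior α − prior α and total failures = posterior β − prior β.
Total across both batches: 41−19=22 detections, 34−20=14 misses.
Subtract the second batch: 22−7=15 detections and 14−5=9 misses.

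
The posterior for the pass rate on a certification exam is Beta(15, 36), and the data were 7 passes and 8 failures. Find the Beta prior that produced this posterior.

Beta(8, 28)

Under Beta–binomial conjugacy the posterior parameters are (α+s, β+f).
Subtract the data counts: 15−7=8, 36−8=28.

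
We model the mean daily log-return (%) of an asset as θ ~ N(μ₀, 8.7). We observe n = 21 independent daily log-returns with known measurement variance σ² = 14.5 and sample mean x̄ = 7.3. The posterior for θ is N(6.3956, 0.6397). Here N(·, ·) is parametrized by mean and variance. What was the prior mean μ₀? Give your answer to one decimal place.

μ₀ = -5.0

The posterior mean is a precision-weighted average: μ_n = (τ₀μ₀ + τ_data·x̄)/(τ₀+τ_data), with τ₀=1/σ₀² and τ_data=n/σ².
Here τ₀ = 1/8.7 = 0.114943 and τ_data = 21/14.5 = 1.448276, so τ_n = 1.563219.
Rearranging for μ₀: μ₀ = (μ_n·τ_n − τ_data·x̄)/τ₀ = (6.3956·1.563219 − 1.448276·7.3) / 0.114943 = -0.574691/0.114943 ≈ -5.0.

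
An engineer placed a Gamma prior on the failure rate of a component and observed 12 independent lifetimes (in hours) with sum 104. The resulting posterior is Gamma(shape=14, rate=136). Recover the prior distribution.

Gamma(shape=2, rate=32)

For an exponential likelihood with a Gamma(α, β) prior on the rate, n observations with total T give posterior Gamma(α+n, β+T).
So α = 14 − 12 = 2 and β = 136 − 104 = 32.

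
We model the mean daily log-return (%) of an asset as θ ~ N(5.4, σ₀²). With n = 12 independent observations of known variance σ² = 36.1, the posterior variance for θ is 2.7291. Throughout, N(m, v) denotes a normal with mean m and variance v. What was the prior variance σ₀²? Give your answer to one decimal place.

For the Normal–Normal model with known σ², precisions add: τ_n = τ₀ + n/σ².
So 1/σ₀² = 1/2.7291 − 12/36.1 = 0.366421 − 0.332410 = 0.034011.
Hence σ₀² = 1/0.034011 ≈ 29.4.

σ₀² = 29.4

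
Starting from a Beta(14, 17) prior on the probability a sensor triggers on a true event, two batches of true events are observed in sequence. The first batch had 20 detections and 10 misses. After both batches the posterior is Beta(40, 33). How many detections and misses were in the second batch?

6 detections and 6 misses

Because Beta–binomial updating is additive in the counts, the combined data contributed (α_post−α_prior, β_post−β_prior) successes and failures.
Total across both batches: 40−14=26 detections, 33−17=16 misses.
Subtract the first batch: 26−20=6 detections and 16−10=6 misses.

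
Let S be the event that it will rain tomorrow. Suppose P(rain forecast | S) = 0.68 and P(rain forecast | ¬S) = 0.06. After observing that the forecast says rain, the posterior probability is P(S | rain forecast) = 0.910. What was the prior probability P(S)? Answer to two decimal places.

In odds form, posterior odds = prior odds × likelihood ratio, so prior odds = posterior odds ÷ LR.
Posterior odds = 0.910/(1−0.910) = 10.1111. LR = 0.68/0.06 = 11.3333.
Prior odds = 10.1111/11.3333 = 0.8922, so P(S) = 0.8922/(1+0.8922) ≈ 0.47.

P(S) = 0.47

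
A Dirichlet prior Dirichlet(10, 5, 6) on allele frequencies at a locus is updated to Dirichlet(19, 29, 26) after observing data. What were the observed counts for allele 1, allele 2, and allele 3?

For a Dirichlet(α) prior with multinomial counts c, the posterior is Dirichlet(α + c) componentwise.
Counts are posterior − prior componentwise: 19−10=9, 29−5=24, 26−6=20.

counts (9, 24, 20)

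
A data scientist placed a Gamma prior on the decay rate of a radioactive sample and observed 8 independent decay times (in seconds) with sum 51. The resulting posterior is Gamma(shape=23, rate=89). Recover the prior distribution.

Gamma(shape=15, rate=38)

Gamma–exponential conjugacy: posterior shape = α + n, posterior rate = β + Σtᵢ.
So α = 23 − 8 = 15 and β = 89 − 51 = 38.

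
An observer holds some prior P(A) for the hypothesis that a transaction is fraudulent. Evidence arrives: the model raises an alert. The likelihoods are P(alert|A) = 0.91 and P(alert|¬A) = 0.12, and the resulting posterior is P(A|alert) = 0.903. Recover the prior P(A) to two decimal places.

P(A) = 0.55

Bayes' rule in odds form gives O(A|E) = O(A)·[P(E|A)/P(E|¬A)], hence O(A) = O(A|E)/LR.
Posterior odds = 0.903/(1−0.903) = 9.3093. LR = 0.91/0.12 = 7.5833.
Prior odds = 9.3093/7.5833 = 1.2276, so P(A) = 1.2276/(1+1.2276) ≈ 0.55.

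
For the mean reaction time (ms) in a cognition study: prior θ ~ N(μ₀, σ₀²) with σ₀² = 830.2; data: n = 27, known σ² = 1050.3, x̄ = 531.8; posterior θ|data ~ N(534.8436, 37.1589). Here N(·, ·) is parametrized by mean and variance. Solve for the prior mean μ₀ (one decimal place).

With known observation variance, the Normal–Normal posterior has precision τ_n = τ₀ + n/σ² and mean μ_n = (τ₀μ₀ + (n/σ²)x̄)/τ_n.
Here τ₀ = 1/830.2 = 0.001205 and τ_data = 27/1050.3 = 0.025707, so τ_n = 0.026912.
Rearranging for μ₀: μ₀ = (μ_n·τ_n − τ_data·x̄)/τ₀ = (534.8436·0.026912 − 0.025707·531.8) / 0.001205 = 0.722728/0.001205 ≈ 599.8.

μ₀ = 599.8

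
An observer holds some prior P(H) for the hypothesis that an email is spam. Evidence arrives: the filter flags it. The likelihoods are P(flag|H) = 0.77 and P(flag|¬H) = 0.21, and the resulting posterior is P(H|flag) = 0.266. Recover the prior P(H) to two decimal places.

Bayes' rule in odds form gives O(H|E) = O(H)·[P(E|H)/P(E|¬H)], hence O(H) = O(H|E)/LR.
Posterior odds = 0.266/(1−0.266) = 0.3624. LR = 0.77/0.21 = 3.6667.
Prior odds = 0.3624/3.6667 = 0.0988, so P(H) = 0.0988/(1+0.0988) ≈ 0.09.

P(H) = 0.09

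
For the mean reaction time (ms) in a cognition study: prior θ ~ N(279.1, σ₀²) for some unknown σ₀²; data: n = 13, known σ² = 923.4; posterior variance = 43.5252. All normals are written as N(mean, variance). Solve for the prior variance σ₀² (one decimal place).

For the Normal–Normal model with known σ², precisions add: τ_n = τ₀ + n/σ².
So 1/σ₀² = 1/43.5252 − 13/923.4 = 0.022975 − 0.014078 = 0.008897.
Hence σ₀² = 1/0.008897 ≈ 112.4.

σ₀² = 112.4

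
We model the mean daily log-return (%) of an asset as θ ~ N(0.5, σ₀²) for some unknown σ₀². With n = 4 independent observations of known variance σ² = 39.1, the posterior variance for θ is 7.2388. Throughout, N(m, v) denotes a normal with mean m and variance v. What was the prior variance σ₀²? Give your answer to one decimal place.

σ₀² = 27.9

Posterior precision equals prior precision plus data precision: 1/σ_n² = 1/σ₀² + n/σ².
So 1/σ₀² = 1/7.2388 − 4/39.1 = 0.138144 − 0.102302 = 0.035842.
Hence σ₀² = 1/0.035842 ≈ 27.9.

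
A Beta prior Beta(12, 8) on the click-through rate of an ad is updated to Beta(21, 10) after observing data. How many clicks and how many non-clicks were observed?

9 clicks and 2 non-clicks

Under Beta–binomial conjugacy the posterior parameters are (α+s, β+f).
So s = 21 − 12 = 9 and f = 10 − 8 = 2.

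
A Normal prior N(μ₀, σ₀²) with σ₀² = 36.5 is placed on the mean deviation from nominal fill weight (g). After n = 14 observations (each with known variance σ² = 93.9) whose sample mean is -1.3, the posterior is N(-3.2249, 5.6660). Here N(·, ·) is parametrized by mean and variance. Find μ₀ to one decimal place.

μ₀ = -13.7

With known observation variance, the Normal–Normal posterior has precision τ_n = τ₀ + n/σ² and mean μ_n = (τ₀μ₀ + (n/σ²)x̄)/τ_n.
Here τ₀ = 1/36.5 = 0.027397 and τ_data = 14/93.9 = 0.149095, so τ_n = 0.176492.
Rearranging for μ₀: μ₀ = (μ_n·τ_n − τ_data·x̄)/τ₀ = (-3.2249·0.176492 − 0.149095·-1.3) / 0.027397 = -0.375346/0.027397 ≈ -13.7.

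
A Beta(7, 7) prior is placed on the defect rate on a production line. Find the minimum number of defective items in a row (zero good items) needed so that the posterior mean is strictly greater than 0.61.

After k defective items and 0 good items the posterior is Beta(7+k, 7), with mean (7+k)/(7+7+k).
Set (7+k)/(14+k) > 0.61 and solve: k > (0.61·14 − 7)/(1 − 0.61) = 3.949.
The smallest integer exceeding 3.949 is 4, and checking k=4: (11)/(18) = 0.6111 > 0.61.

k = 4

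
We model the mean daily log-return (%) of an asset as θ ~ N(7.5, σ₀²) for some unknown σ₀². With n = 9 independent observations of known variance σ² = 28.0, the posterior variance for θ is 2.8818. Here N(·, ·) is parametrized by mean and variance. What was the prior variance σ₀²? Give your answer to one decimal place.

σ₀² = 39.1

For the Normal–Normal model with known σ², precisions add: τ_n = τ₀ + n/σ².
So 1/σ₀² = 1/2.8818 − 9/28.0 = 0.347005 − 0.321429 = 0.025576.
Hence σ₀² = 1/0.025576 ≈ 39.1.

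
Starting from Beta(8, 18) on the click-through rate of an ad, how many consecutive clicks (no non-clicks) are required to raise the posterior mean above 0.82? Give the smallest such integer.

After k clicks and 0 non-clicks the posterior is Beta(8+k, 18), with mean (8+k)/(8+18+k).
Set (8+k)/(26+k) > 0.82 and solve: k > (0.82·26 − 8)/(1 − 0.82) = 74.000.
The smallest integer exceeding 74.000 is 75, and checking k=75: (83)/(101) = 0.8218 > 0.82.

k = 75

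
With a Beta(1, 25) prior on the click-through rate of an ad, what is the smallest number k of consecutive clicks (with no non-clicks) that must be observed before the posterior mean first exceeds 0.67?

k = 50

After k clicks and 0 non-clicks the posterior is Beta(1+k, 25), with mean (1+k)/(1+25+k).
Set (1+k)/(26+k) > 0.67 and solve: k > (0.67·26 − 1)/(1 − 0.67) = 49.758.
The smallest integer exceeding 49.758 is 50.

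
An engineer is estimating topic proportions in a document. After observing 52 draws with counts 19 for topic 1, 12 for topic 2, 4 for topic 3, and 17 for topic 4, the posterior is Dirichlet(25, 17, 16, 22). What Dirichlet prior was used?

For a Dirichlet(α) prior with multinomial counts c, the posterior is Dirichlet(α + c) componentwise.
Subtract each count from the matching posterior parameter: 25−19=6, 17−12=5, 16−4=12, 22−17=5.

Dirichlet(6, 5, 12, 5)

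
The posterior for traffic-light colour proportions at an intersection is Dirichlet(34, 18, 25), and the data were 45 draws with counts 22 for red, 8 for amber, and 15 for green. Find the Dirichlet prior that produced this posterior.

Dirichlet(12, 10, 10)

For a Dirichlet(α) prior with multinomial counts c, the posterior is Dirichlet(α + c) componentwise.
Subtract each count from the matching posterior parameter: 34−22=12, 18−8=10, 25−15=10.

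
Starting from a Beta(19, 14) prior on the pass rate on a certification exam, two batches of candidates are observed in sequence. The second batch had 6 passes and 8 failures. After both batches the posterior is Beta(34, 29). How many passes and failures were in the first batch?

Sequential conjugate updates are equivalent to a single update on the pooled data, so total successes = posterior α − prior α and total failures = posterior β − prior β.
Total across both batches: 34−19=15 passes, 29−14=15 failures.
Subtract the second batch: 15−6=9 passes and 15−8=7 failures.

9 passes and 7 failures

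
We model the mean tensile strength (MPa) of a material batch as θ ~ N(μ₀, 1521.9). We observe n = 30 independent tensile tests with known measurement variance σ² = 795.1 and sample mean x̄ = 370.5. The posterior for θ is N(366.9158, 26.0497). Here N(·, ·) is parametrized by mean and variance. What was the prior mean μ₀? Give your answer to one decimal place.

μ₀ = 161.1

The posterior mean is a precision-weighted average: μ_n = (τ₀μ₀ + τ_data·x̄)/(τ₀+τ_data), with τ₀=1/σ₀² and τ_data=n/σ².
Here τ₀ = 1/1521.9 = 0.000657 and τ_data = 30/795.1 = 0.037731, so τ_n = 0.038388.
Rearranging for μ₀: μ₀ = (μ_n·τ_n − τ_data·x̄)/τ₀ = (366.9158·0.038388 − 0.037731·370.5) / 0.000657 = 0.105828/0.000657 ≈ 161.1.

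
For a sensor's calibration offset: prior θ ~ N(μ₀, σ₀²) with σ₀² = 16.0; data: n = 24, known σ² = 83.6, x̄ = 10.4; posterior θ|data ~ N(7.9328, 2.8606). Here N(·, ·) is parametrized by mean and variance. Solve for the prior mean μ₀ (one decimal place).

μ₀ = -3.4

The posterior mean is a precision-weighted average: μ_n = (τ₀μ₀ + τ_data·x̄)/(τ₀+τ_data), with τ₀=1/σ₀² and τ_data=n/σ².
Here τ₀ = 1/16.0 = 0.062500 and τ_data = 24/83.6 = 0.287081, so τ_n = 0.349581.
Rearranging for μ₀: μ₀ = (μ_n·τ_n − τ_data·x̄)/τ₀ = (7.9328·0.349581 − 0.287081·10.4) / 0.062500 = -0.212486/0.062500 ≈ -3.4.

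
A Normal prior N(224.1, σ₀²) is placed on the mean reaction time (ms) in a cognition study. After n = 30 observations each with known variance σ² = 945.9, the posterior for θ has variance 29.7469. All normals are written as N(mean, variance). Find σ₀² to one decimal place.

σ₀² = 526.0

Posterior precision equals prior precision plus data precision: 1/σ_n² = 1/σ₀² + n/σ².
So 1/σ₀² = 1/29.7469 − 30/945.9 = 0.033617 − 0.031716 = 0.001901.
Hence σ₀² = 1/0.001901 ≈ 526.0.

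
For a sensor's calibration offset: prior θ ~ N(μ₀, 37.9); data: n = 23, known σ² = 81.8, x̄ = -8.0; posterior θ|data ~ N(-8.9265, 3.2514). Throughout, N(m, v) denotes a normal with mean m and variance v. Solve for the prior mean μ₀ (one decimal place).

The posterior mean is a precision-weighted average: μ_n = (τ₀μ₀ + τ_data·x̄)/(τ₀+τ_data), with τ₀=1/σ₀² and τ_data=n/σ².
Here τ₀ = 1/37.9 = 0.026385 and τ_data = 23/81.8 = 0.281174, so τ_n = 0.307559.
Rearranging for μ₀: μ₀ = (μ_n·τ_n − τ_data·x̄)/τ₀ = (-8.9265·0.307559 − 0.281174·-8.0) / 0.026385 = -0.496033/0.026385 ≈ -18.8.

μ₀ = -18.8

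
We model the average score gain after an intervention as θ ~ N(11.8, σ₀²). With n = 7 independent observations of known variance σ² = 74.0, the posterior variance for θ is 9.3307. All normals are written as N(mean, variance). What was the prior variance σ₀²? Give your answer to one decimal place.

σ₀² = 79.5

Posterior precision equals prior precision plus data precision: 1/σ_n² = 1/σ₀² + n/σ².
So 1/σ₀² = 1/9.3307 − 7/74.0 = 0.107173 − 0.094595 = 0.012578.
Hence σ₀² = 1/0.012578 ≈ 79.5.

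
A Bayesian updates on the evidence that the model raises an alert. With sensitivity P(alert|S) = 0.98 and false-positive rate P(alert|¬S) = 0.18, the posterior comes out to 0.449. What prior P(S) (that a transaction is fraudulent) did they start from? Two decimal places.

Bayes' rule in odds form gives O(S|E) = O(S)·[P(E|S)/P(E|¬S)], hence O(S) = O(S|E)/LR.
Posterior odds = 0.449/(1−0.449) = 0.8149. LR = 0.98/0.18 = 5.4444.
Prior odds = 0.8149/5.4444 = 0.1497, so P(S) = 0.1497/(1+0.1497) ≈ 0.13.

P(S) = 0.13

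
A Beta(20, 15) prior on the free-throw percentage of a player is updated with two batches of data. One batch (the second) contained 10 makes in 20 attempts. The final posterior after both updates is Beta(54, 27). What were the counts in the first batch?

24 makes and 2 misses

Sequential conjugate updates are equivalent to a single update on the pooled data, so total successes = posterior α − prior α and total failures = posterior β − prior β.
Total across both batches: 54−20=34 makes, 27−15=12 misses.
Subtract the second batch: 34−10=24 makes and 12−10=2 misses.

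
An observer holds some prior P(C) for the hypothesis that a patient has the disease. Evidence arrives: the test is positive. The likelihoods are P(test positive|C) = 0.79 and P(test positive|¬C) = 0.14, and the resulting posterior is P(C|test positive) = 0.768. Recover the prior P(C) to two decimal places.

Bayes' rule in odds form gives O(C|E) = O(C)·[P(E|C)/P(E|¬C)], hence O(C) = O(C|E)/LR.
Posterior odds = 0.768/(1−0.768) = 3.3103. LR = 0.79/0.14 = 5.6429.
Prior odds = 3.3103/5.6429 = 0.5866, so P(C) = 0.5866/(1+0.5866) ≈ 0.37.

P(C) = 0.37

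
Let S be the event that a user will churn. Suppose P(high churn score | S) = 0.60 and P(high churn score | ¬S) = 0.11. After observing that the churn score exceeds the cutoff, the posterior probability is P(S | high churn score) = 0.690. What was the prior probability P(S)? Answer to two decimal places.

In odds form, posterior odds = prior odds × likelihood ratio, so prior odds = posterior odds ÷ LR.
Posterior odds = 0.690/(1−0.690) = 2.2258. LR = 0.60/0.11 = 5.4545.
Prior odds = 2.2258/5.4545 = 0.4081, so P(S) = 0.4081/(1+0.4081) ≈ 0.29.

P(S) = 0.29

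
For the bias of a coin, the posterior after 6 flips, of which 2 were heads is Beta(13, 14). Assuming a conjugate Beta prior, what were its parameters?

Beta(11, 10)

Under Beta–binomial conjugacy the posterior parameters are (α+s, β+f).
So α = 13 − 2 = 11 and β = 14 − 4 = 10.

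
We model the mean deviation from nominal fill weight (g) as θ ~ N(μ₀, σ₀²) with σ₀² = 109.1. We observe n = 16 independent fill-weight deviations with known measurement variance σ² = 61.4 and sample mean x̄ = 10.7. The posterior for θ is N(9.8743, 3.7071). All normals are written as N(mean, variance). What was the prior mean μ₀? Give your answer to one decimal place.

μ₀ = -13.6

The posterior mean is a precision-weighted average: μ_n = (τ₀μ₀ + τ_data·x̄)/(τ₀+τ_data), with τ₀=1/σ₀² and τ_data=n/σ².
Here τ₀ = 1/109.1 = 0.009166 and τ_data = 16/61.4 = 0.260586, so τ_n = 0.269752.
Rearranging for μ₀: μ₀ = (μ_n·τ_n − τ_data·x̄)/τ₀ = (9.8743·0.269752 − 0.260586·10.7) / 0.009166 = -0.124658/0.009166 ≈ -13.6.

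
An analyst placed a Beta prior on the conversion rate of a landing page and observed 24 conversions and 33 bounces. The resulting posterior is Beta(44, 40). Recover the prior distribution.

Beta(20, 7)

Beta is conjugate to the binomial likelihood: posterior = Beta(a+s, b+f).
So a = 44 − 24 = 20 and b = 40 − 33 = 7.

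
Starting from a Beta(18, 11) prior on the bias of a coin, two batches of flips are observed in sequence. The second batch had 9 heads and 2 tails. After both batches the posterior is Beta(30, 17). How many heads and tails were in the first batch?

3 heads and 4 tails

Because Beta–binomial updating is additive in the counts, the combined data contributed (α_post−α_prior, β_post−β_prior) successes and failures.
Total across both batches: 30−18=12 heads, 17−11=6 tails.
Subtract the second batch: 12−9=3 heads and 6−2=4 tails.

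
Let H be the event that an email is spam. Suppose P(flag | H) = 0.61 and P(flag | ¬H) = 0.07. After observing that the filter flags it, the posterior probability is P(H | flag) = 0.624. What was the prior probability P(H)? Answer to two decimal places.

Bayes' rule in odds form gives O(H|E) = O(H)·[P(E|H)/P(E|¬H)], hence O(H) = O(H|E)/LR.
Posterior odds = 0.624/(1−0.624) = 1.6596. LR = 0.61/0.07 = 8.7143.
Prior odds = 1.6596/8.7143 = 0.1904, so P(H) = 0.1904/(1+0.1904) ≈ 0.16.

P(H) = 0.16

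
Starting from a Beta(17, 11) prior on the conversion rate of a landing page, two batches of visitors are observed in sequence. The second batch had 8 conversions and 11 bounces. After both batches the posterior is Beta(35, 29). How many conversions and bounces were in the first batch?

10 conversions and 7 bounces

Because Beta–binomial updating is additive in the counts, the combined data contributed (α_post−α_prior, β_post−β_prior) successes and failures.
Total across both batches: 35−17=18 conversions, 29−11=18 bounces.
Subtract the second batch: 18−8=10 conversions and 18−11=7 bounces.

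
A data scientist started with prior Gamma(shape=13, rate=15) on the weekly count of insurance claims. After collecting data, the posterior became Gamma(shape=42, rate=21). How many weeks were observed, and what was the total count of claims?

n = 6 weeks with total 29 claims

Gamma–Poisson conjugacy: posterior shape = α + Σxᵢ, posterior rate = β + n.
Matching: Σxᵢ = 42 − 13 = 29 and n = 21 − 15 = 6.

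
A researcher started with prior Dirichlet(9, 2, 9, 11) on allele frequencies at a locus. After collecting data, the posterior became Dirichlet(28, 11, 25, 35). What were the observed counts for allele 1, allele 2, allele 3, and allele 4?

counts (19, 9, 16, 24)

For a Dirichlet(α) prior with multinomial counts c, the posterior is Dirichlet(α + c) componentwise.
Counts are posterior − prior componentwise: 28−9=19, 11−2=9, 25−9=16, 35−11=24.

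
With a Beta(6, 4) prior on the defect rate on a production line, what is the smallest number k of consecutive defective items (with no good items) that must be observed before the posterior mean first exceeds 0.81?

k = 12

After k defective items and 0 good items the posterior is Beta(6+k, 4), with mean (6+k)/(6+4+k).
Set (6+k)/(10+k) > 0.81 and solve: k > (0.81·10 − 6)/(1 − 0.81) = 11.053.
The smallest integer exceeding 11.053 is 12, and checking k=12: (18)/(22) = 0.8182 > 0.81.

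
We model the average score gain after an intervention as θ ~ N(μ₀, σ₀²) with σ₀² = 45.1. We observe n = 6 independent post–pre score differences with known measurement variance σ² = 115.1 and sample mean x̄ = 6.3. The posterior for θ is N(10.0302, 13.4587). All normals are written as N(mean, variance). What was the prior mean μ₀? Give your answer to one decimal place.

μ₀ = 18.8

The posterior mean is a precision-weighted average: μ_n = (τ₀μ₀ + τ_data·x̄)/(τ₀+τ_data), with τ₀=1/σ₀² and τ_data=n/σ².
Here τ₀ = 1/45.1 = 0.022173 and τ_data = 6/115.1 = 0.052129, so τ_n = 0.074302.
Rearranging for μ₀: μ₀ = (μ_n·τ_n − τ_data·x̄)/τ₀ = (10.0302·0.074302 − 0.052129·6.3) / 0.022173 = 0.416851/0.022173 ≈ 18.8.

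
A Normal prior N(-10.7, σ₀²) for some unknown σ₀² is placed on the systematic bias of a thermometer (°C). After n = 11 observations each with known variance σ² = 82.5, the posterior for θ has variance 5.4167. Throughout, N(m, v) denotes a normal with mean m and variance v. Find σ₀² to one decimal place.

Posterior precision equals prior precision plus data precision: 1/σ_n² = 1/σ₀² + n/σ².
So 1/σ₀² = 1/5.4167 − 11/82.5 = 0.184614 − 0.133333 = 0.051281.
Hence σ₀² = 1/0.051281 ≈ 19.5.

σ₀² = 19.5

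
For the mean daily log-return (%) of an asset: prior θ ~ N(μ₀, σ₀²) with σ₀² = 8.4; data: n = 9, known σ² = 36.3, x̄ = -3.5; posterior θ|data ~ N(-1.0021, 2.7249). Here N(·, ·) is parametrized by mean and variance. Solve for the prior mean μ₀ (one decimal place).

The posterior mean is a precision-weighted average: μ_n = (τ₀μ₀ + τ_data·x̄)/(τ₀+τ_data), with τ₀=1/σ₀² and τ_data=n/σ².
Here τ₀ = 1/8.4 = 0.119048 and τ_data = 9/36.3 = 0.247934, so τ_n = 0.366982.
Rearranging for μ₀: μ₀ = (μ_n·τ_n − τ_data·x̄)/τ₀ = (-1.0021·0.366982 − 0.247934·-3.5) / 0.119048 = 0.500016/0.119048 ≈ 4.2.

μ₀ = 4.2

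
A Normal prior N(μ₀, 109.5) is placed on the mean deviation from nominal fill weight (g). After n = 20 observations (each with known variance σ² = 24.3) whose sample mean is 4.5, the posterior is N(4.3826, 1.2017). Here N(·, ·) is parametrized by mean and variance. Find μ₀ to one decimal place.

With known observation variance, the Normal–Normal posterior has precision τ_n = τ₀ + n/σ² and mean μ_n = (τ₀μ₀ + (n/σ²)x̄)/τ_n.
Here τ₀ = 1/109.5 = 0.009132 and τ_data = 20/24.3 = 0.823045, so τ_n = 0.832177.
Rearranging for μ₀: μ₀ = (μ_n·τ_n − τ_data·x̄)/τ₀ = (4.3826·0.832177 − 0.823045·4.5) / 0.009132 = -0.056604/0.009132 ≈ -6.2.

μ₀ = -6.2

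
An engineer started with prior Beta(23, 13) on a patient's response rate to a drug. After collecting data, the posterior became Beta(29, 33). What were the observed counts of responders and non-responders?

6 responders and 20 non-responders

Under Beta–binomial conjugacy the posterior parameters are (α+s, β+f).
So s = 29 − 23 = 6 and f = 33 − 13 = 20.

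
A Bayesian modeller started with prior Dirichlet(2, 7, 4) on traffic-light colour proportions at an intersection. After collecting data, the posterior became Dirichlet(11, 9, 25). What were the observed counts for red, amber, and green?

For a Dirichlet(α) prior with multinomial counts c, the posterior is Dirichlet(α + c) componentwise.
Counts are posterior − prior componentwise: 11−2=9, 9−7=2, 25−4=21.

counts (9, 2, 21)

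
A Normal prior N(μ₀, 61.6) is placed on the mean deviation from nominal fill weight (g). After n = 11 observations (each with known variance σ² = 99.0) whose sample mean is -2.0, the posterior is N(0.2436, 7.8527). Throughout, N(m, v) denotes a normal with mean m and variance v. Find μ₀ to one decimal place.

μ₀ = 15.6

The posterior mean is a precision-weighted average: μ_n = (τ₀μ₀ + τ_data·x̄)/(τ₀+τ_data), with τ₀=1/σ₀² and τ_data=n/σ².
Here τ₀ = 1/61.6 = 0.016234 and τ_data = 11/99.0 = 0.111111, so τ_n = 0.127345.
Rearranging for μ₀: μ₀ = (μ_n·τ_n − τ_data·x̄)/τ₀ = (0.2436·0.127345 − 0.111111·-2.0) / 0.016234 = 0.253243/0.016234 ≈ 15.6.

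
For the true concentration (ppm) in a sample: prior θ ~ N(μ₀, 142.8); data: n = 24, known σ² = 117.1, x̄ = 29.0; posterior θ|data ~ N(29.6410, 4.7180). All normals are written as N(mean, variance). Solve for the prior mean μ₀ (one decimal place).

μ₀ = 48.4

With known observation variance, the Normal–Normal posterior has precision τ_n = τ₀ + n/σ² and mean μ_n = (τ₀μ₀ + (n/σ²)x̄)/τ_n.
Here τ₀ = 1/142.8 = 0.007003 and τ_data = 24/117.1 = 0.204953, so τ_n = 0.211956.
Rearranging for μ₀: μ₀ = (μ_n·τ_n − τ_data·x̄)/τ₀ = (29.6410·0.211956 − 0.204953·29.0) / 0.007003 = 0.338951/0.007003 ≈ 48.4.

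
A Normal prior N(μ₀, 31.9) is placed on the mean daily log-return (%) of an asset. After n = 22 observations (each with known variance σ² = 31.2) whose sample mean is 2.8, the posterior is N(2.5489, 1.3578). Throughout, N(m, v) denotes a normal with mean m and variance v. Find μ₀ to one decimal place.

With known observation variance, the Normal–Normal posterior has precision τ_n = τ₀ + n/σ² and mean μ_n = (τ₀μ₀ + (n/σ²)x̄)/τ_n.
Here τ₀ = 1/31.9 = 0.031348 and τ_data = 22/31.2 = 0.705128, so τ_n = 0.736476.
Rearranging for μ₀: μ₀ = (μ_n·τ_n − τ_data·x̄)/τ₀ = (2.5489·0.736476 − 0.705128·2.8) / 0.031348 = -0.097155/0.031348 ≈ -3.1.

μ₀ = -3.1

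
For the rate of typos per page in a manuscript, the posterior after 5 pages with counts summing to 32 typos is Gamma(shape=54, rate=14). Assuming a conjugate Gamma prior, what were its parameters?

Gamma–Poisson conjugacy: posterior shape = α + Σxᵢ, posterior rate = β + n.
So α = 54 − 32 = 22 and β = 14 − 5 = 9.

Gamma(shape=22, rate=9)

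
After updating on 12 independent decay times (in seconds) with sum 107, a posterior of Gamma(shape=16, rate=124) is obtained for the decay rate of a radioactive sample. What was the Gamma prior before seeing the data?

For an exponential likelihood with a Gamma(α, β) prior on the rate, n observations with total T give posterior Gamma(α+n, β+T).
So α = 16 − 12 = 4 and β = 124 − 107 = 17.

Gamma(shape=4, rate=17)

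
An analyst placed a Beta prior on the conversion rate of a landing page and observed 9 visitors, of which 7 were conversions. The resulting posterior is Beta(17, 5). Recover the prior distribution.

Beta is conjugate to the binomial likelihood: posterior = Beta(a+s, b+f).
So a = 17 − 7 = 10 and b = 5 − 2 = 3.

Beta(10, 3)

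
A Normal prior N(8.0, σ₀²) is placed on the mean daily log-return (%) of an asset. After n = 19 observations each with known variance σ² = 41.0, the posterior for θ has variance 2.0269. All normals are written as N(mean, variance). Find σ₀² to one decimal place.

For the Normal–Normal model with known σ², precisions add: τ_n = τ₀ + n/σ².
So 1/σ₀² = 1/2.0269 − 19/41.0 = 0.493364 − 0.463415 = 0.029949.
Hence σ₀² = 1/0.029949 ≈ 33.4.

σ₀² = 33.4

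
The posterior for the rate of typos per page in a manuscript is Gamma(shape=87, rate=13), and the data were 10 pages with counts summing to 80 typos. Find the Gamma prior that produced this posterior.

A Gamma(α, β) prior (rate parametrization) on a Poisson rate with n observations summing to S gives posterior Gamma(α+S, β+n).
So α = 87 − 80 = 7 and β = 13 − 10 = 3.

Gamma(shape=7, rate=3)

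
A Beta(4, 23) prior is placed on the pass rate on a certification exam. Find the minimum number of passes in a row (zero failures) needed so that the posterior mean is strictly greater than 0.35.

After k passes and 0 failures the posterior is Beta(4+k, 23), with mean (4+k)/(4+23+k).
Set (4+k)/(27+k) > 0.35 and solve: k > (0.35·27 − 4)/(1 − 0.35) = 8.385.
The smallest integer exceeding 8.385 is 9.

k = 9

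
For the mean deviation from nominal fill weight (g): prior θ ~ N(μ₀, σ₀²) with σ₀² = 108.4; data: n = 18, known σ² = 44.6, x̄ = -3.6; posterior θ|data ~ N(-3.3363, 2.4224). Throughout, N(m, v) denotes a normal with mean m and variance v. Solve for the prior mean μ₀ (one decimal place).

The posterior mean is a precision-weighted average: μ_n = (τ₀μ₀ + τ_data·x̄)/(τ₀+τ_data), with τ₀=1/σ₀² and τ_data=n/σ².
Here τ₀ = 1/108.4 = 0.009225 and τ_data = 18/44.6 = 0.403587, so τ_n = 0.412812.
Rearranging for μ₀: μ₀ = (μ_n·τ_n − τ_data·x̄)/τ₀ = (-3.3363·0.412812 − 0.403587·-3.6) / 0.009225 = 0.075649/0.009225 ≈ 8.2.

μ₀ = 8.2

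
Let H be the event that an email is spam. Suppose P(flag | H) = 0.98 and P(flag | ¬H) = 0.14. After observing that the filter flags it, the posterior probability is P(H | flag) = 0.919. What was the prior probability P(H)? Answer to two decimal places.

Bayes' rule in odds form gives O(H|E) = O(H)·[P(E|H)/P(E|¬H)], hence O(H) = O(H|E)/LR.
Posterior odds = 0.919/(1−0.919) = 11.3457. LR = 0.98/0.14 = 7.0000.
Prior odds = 11.3457/7.0000 = 1.6208, so P(H) = 1.6208/(1+1.6208) ≈ 0.62.

P(H) = 0.62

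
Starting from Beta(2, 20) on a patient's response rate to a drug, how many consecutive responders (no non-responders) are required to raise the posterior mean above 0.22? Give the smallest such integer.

k = 4

After k responders and 0 non-responders the posterior is Beta(2+k, 20), with mean (2+k)/(2+20+k).
Set (2+k)/(22+k) > 0.22 and solve: k > (0.22·22 − 2)/(1 − 0.22) = 3.641.
The smallest integer exceeding 3.641 is 4, and checking k=4: (6)/(26) = 0.2308 > 0.22.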